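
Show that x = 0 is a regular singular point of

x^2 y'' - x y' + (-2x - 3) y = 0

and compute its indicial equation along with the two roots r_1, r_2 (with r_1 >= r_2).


Divide by x^2 to reach normal form y'' + P_1(x) y' + P_2(x) y = 0 with P_1(x) = -1/x and P_2(x) = -2/x - 3/x^2.
x = 0 is a singular point because the y'-coefficient -1/x has a pole at x = 0 and the y-coefficient -2/x - 3/x^2 has a pole at x = 0.
It is a regular singular point because x P_1(x) = p(x) = -1 and x^2 P_2(x) = q(x) = -2x - 3 are polynomials, hence analytic at x = 0.
p(0) = -1,  q(0) = -3.
Indicial equation: r(r-1) + p(0) r + q(0) = 0, i.e. r^2 + (p(0) - 1) r + q(0) = 0, i.e. r^2 - 2 r - 3 = 0.
Discriminant: (-2)^2 - 4(-3) = 16, so r = (2 ± 4)/2.
Solving: r_1 = 3, r_2 = -1.

indicial: r^2 - 2 r - 3 = 0; roots r_1 = 3, r_2 = -1


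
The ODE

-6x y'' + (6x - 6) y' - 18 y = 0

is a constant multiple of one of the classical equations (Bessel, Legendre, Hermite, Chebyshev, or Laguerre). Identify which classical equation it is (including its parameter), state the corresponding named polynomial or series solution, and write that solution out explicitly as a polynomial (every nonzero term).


All three coefficients share the factor -6; dividing through by -6 gives  x y'' + (1 - x) y' + 3 y = 0.
This matches the Laguerre equation x y'' + (1 - x) y' + n y = 0 with n = 3; the polynomial solution is L_3(x).
With y = sum_k a_k x^k, matching x^k gives (k+1)k a_{k+1} + (k+1) a_{k+1} - k a_k + n a_k = 0, i.e. (k+1)^2 a_{k+1} = (k - n) a_k = (k - 3) a_k. The right side vanishes at k = 3, so the series terminates at degree 3.
Standard normalization L_n(0) = 1 gives a_0 = 1. Work upward with a_{k+1} = (k - 3) a_k / (k+1)^2:
  a_1 = (0 - 3)(1) / 1^2 = -3/1 = -3
  a_2 = (1 - 3)(-3) / 2^2 = 6/4 = 3/2
  a_3 = (2 - 3)(3/2) / 3^2 = (-3/2)/9 = -1/6
Hence L_3(x) = -x^3/6 + 3 x^2/2 - 3 x + 1.

L_3(x); series = -x^3/6 + 3 x^2/2 - 3 x + 1


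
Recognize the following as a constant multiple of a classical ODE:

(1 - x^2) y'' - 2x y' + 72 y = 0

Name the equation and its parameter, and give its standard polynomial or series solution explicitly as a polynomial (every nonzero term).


The equation is already in a standard form:  (1 - x^2) y'' - 2x y' + 72 y = 0.
This matches the Legendre equation (1 - x^2) y'' - 2x y' + n(n+1) y = 0 (note the -2x y' term) with n(n+1) = 72, so n = 8; the polynomial solution is P_8(x).
With y = sum_k a_k x^k, matching x^k gives (k+2)(k+1) a_{k+2} = [k(k+1) - n(n+1)] a_k = (k - 8)(k + 9) a_k. The right side vanishes at k = 8, so the series with the parity of 8 terminates at degree 8.
Standard normalization (P_n(1) = 1): leading coefficient (2n)!/(2^n (n!)^2) = 20922789888000/(256*1625702400) = 6435/128, so a_8 = 6435/128. Work downward with a_k = (k+1)(k+2) a_{k+2} / ((k - 8)(k + 9)):
  a_6 = (7)(8)(6435/128) / ((6 - 8)(6 + 9)) = (45045/16)/(-30) = -3003/32
  a_4 = (5)(6)(-3003/32) / ((4 - 8)(4 + 9)) = (-45045/16)/(-52) = 3465/64
  a_2 = (3)(4)(3465/64) / ((2 - 8)(2 + 9)) = (10395/16)/(-66) = -315/32
  a_0 = (1)(2)(-315/32) / ((0 - 8)(0 + 9)) = (-315/16)/(-72) = 35/128
Hence P_8(x) = 6435 x^8/128 - 3003 x^6/32 + 3465 x^4/64 - 315 x^2/32 + 35/128.

P_8(x); series = 6435 x^8/128 - 3003 x^6/32 + 3465 x^4/64 - 315 x^2/32 + 35/128


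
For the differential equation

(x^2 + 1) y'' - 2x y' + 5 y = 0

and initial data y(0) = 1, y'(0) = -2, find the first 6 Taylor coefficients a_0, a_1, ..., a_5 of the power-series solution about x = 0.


Ansatz: y(x) = sum_{n>=0} a_n x^n, so y'(x) = sum_{n>=1} n a_n x^(n-1) and y''(x) = sum_{n>=2} n(n-1) a_n x^(n-2).
Substitute into P(x) y'' + Q(x) y' + R(x) y = 0 with P(x) = x^2 + 1, Q(x) = -2x, R(x) = 5, and match powers of x.
Initial conditions: a_0 = 1, a_1 = -2.
Setting the coefficient of each power of x to zero and solving order by order (substituting the coefficients already found):
  x^0: 2 a_2 + 5 a_0 = 0  ->  2 a_2 = -5 a_0 = -5  ->  a_2 = -5/2
  x^1: 6 a_3 + 3 a_1 = 0  ->  6 a_3 = -3 a_1 = 6  ->  a_3 = 1
  x^2: 12 a_4 + 3 a_2 = 0  ->  12 a_4 = -3 a_2 = 15/2  ->  a_4 = 5/8
  x^3: 20 a_5 + 5 a_3 = 0  ->  20 a_5 = -5 a_3 = -5  ->  a_5 = -1/4
Truncated series: y(x) = 1 - 2 x - (5/2) x^2 + x^3 + (5/8) x^4 - (1/4) x^5 + O(x^6).

a_0 = 1; a_1 = -2; a_2 = -5/2; a_3 = 1; a_4 = 5/8; a_5 = -1/4


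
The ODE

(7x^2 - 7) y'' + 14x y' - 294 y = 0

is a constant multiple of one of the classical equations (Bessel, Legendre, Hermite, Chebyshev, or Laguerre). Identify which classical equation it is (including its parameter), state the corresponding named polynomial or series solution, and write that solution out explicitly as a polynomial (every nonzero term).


All three coefficients share the factor -7; dividing through by -7 gives  (1 - x^2) y'' - 2x y' + 42 y = 0.
This matches the Legendre equation (1 - x^2) y'' - 2x y' + n(n+1) y = 0 (note the -2x y' term) with n(n+1) = 42, so n = 6; the polynomial solution is P_6(x).
With y = sum_k a_k x^k, matching x^k gives (k+2)(k+1) a_{k+2} = [k(k+1) - n(n+1)] a_k = (k - 6)(k + 7) a_k. The right side vanishes at k = 6, so the series with the parity of 6 terminates at degree 6.
Standard normalization (P_n(1) = 1): leading coefficient (2n)!/(2^n (n!)^2) = 479001600/(64*518400) = 231/16, so a_6 = 231/16. Work downward with a_k = (k+1)(k+2) a_{k+2} / ((k - 6)(k + 7)):
  a_4 = (5)(6)(231/16) / ((4 - 6)(4 + 7)) = (3465/8)/(-22) = -315/16
  a_2 = (3)(4)(-315/16) / ((2 - 6)(2 + 7)) = (-945/4)/(-36) = 105/16
  a_0 = (1)(2)(105/16) / ((0 - 6)(0 + 7)) = (105/8)/(-42) = -5/16
Hence P_6(x) = 231 x^6/16 - 315 x^4/16 + 105 x^2/16 - 5/16.

P_6(x); series = 231 x^6/16 - 315 x^4/16 + 105 x^2/16 - 5/16


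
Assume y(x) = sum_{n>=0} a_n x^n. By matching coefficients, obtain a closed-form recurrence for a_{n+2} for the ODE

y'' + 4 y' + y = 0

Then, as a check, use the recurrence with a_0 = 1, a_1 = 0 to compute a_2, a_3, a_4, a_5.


Substitute y = sum_n a_n x^n.
y''(x) has coefficient (n+2)(n+1) a_{n+2} at x^n;
4 y'(x) has coefficient 4 (n+1) a_{n+1} at x^n;
y(x) has coefficient 1 a_n at x^n.
Matching x^n: (n+2)(n+1) a_{n+2} + 4 (n+1) a_{n+1} + 1 a_n = 0.
Thus a_{n+2} = [-4 (n+1) a_{n+1} - 1 a_n] / ((n+1)(n+2)).

Check with a_0 = 1, a_1 = 0 (apply the recurrence for n = 0, 1, 2, 3): a_0 = 1, a_1 = 0, a_2 = -1/2, a_3 = 2/3, a_4 = -5/8, a_5 = 7/15.

a_(n+2) = [-4 (n+1) a_(n+1) - 1 a_n] / ((n+1)(n+2)); check: a_0 = 1, a_1 = 0, a_2 = -1/2, a_3 = 2/3, a_4 = -5/8, a_5 = 7/15


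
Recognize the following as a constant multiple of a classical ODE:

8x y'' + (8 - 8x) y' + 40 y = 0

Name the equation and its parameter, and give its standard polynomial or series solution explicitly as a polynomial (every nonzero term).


All three coefficients share the factor 8; dividing through by 8 gives  x y'' + (1 - x) y' + 5 y = 0.
This matches the Laguerre equation x y'' + (1 - x) y' + n y = 0 with n = 5; the polynomial solution is L_5(x).
With y = sum_k a_k x^k, matching x^k gives (k+1)k a_{k+1} + (k+1) a_{k+1} - k a_k + n a_k = 0, i.e. (k+1)^2 a_{k+1} = (k - n) a_k = (k - 5) a_k. The right side vanishes at k = 5, so the series terminates at degree 5.
Standard normalization L_n(0) = 1 gives a_0 = 1. Work upward with a_{k+1} = (k - 5) a_k / (k+1)^2:
  a_1 = (0 - 5)(1) / 1^2 = -5/1 = -5
  a_2 = (1 - 5)(-5) / 2^2 = 20/4 = 5
  a_3 = (2 - 5)(5) / 3^2 = -15/9 = -5/3
  a_4 = (3 - 5)(-5/3) / 4^2 = (10/3)/16 = 5/24
  a_5 = (4 - 5)(5/24) / 5^2 = (-5/24)/25 = -1/120
Hence L_5(x) = -x^5/120 + 5 x^4/24 - 5 x^3/3 + 5 x^2 - 5 x + 1.

L_5(x); series = -x^5/120 + 5 x^4/24 - 5 x^3/3 + 5 x^2 - 5 x + 1


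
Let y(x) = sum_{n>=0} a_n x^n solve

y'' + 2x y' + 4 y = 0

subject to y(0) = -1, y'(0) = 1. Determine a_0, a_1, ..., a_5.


Ansatz: y(x) = sum_{n>=0} a_n x^n, so y'(x) = sum_{n>=1} n a_n x^(n-1) and y''(x) = sum_{n>=2} n(n-1) a_n x^(n-2).
Substitute into P(x) y'' + Q(x) y' + R(x) y = 0 with P(x) = 1, Q(x) = 2x, R(x) = 4, and match powers of x.
Initial conditions: a_0 = -1, a_1 = 1.
Setting the coefficient of each power of x to zero and solving order by order (substituting the coefficients already found):
  x^0: 2 a_2 + 4 a_0 = 0  ->  2 a_2 = -4 a_0 = 4  ->  a_2 = 2
  x^1: 6 a_3 + 6 a_1 = 0  ->  6 a_3 = -6 a_1 = -6  ->  a_3 = -1
  x^2: 12 a_4 + 8 a_2 = 0  ->  12 a_4 = -8 a_2 = -16  ->  a_4 = -4/3
  x^3: 20 a_5 + 10 a_3 = 0  ->  20 a_5 = -10 a_3 = 10  ->  a_5 = 1/2
Truncated series: y(x) = -1 + x + 2 x^2 - x^3 - (4/3) x^4 + (1/2) x^5 + O(x^6).

a_0 = -1; a_1 = 1; a_2 = 2; a_3 = -1; a_4 = -4/3; a_5 = 1/2


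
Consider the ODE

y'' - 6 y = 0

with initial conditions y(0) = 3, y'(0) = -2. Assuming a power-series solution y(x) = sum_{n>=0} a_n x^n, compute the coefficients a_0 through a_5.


Ansatz: y(x) = sum_{n>=0} a_n x^n, so y'(x) = sum_{n>=1} n a_n x^(n-1) and y''(x) = sum_{n>=2} n(n-1) a_n x^(n-2).
Substitute into P(x) y'' + Q(x) y' + R(x) y = 0 with P(x) = 1, Q(x) = 0, R(x) = -6, and match powers of x.
Initial conditions: a_0 = 3, a_1 = -2.
Setting the coefficient of each power of x to zero and solving order by order (substituting the coefficients already found):
  x^0: 2 a_2 - 6 a_0 = 0  ->  2 a_2 = 6 a_0 = 18  ->  a_2 = 9
  x^1: 6 a_3 - 6 a_1 = 0  ->  6 a_3 = 6 a_1 = -12  ->  a_3 = -2
  x^2: 12 a_4 - 6 a_2 = 0  ->  12 a_4 = 6 a_2 = 54  ->  a_4 = 9/2
  x^3: 20 a_5 - 6 a_3 = 0  ->  20 a_5 = 6 a_3 = -12  ->  a_5 = -3/5
Truncated series: y(x) = 3 - 2 x + 9 x^2 - 2 x^3 + (9/2) x^4 - (3/5) x^5 + O(x^6).

a_0 = 3; a_1 = -2; a_2 = 9; a_3 = -2; a_4 = 9/2; a_5 = -3/5


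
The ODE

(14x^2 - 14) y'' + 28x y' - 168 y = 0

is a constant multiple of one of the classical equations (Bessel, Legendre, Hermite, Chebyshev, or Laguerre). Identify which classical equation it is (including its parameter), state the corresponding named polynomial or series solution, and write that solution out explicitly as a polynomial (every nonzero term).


All three coefficients share the factor -14; dividing through by -14 gives  (1 - x^2) y'' - 2x y' + 12 y = 0.
This matches the Legendre equation (1 - x^2) y'' - 2x y' + n(n+1) y = 0 (note the -2x y' term) with n(n+1) = 12, so n = 3; the polynomial solution is P_3(x).
With y = sum_k a_k x^k, matching x^k gives (k+2)(k+1) a_{k+2} = [k(k+1) - n(n+1)] a_k = (k - 3)(k + 4) a_k. The right side vanishes at k = 3, so the series with the parity of 3 terminates at degree 3.
Standard normalization (P_n(1) = 1): leading coefficient (2n)!/(2^n (n!)^2) = 720/(8*36) = 5/2, so a_3 = 5/2. Work downward with a_k = (k+1)(k+2) a_{k+2} / ((k - 3)(k + 4)):
  a_1 = (2)(3)(5/2) / ((1 - 3)(1 + 4)) = 15/(-10) = -3/2
Hence P_3(x) = 5 x^3/2 - 3 x/2.

P_3(x); series = 5 x^3/2 - 3 x/2


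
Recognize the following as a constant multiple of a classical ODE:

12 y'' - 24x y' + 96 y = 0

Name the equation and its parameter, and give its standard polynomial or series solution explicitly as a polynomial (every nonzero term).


All three coefficients share the factor 12; dividing through by 12 gives  y'' - 2x y' + 8 y = 0.
This matches the Hermite equation y'' - 2x y' + 2n y = 0 with 2n = 8, so n = 4; the polynomial solution is H_4(x).
With y = sum_k a_k x^k, matching x^k gives (k+2)(k+1) a_{k+2} = 2(k - n) a_k = 2(k - 4) a_k. The right side vanishes at k = 4, so the series with the parity of 4 terminates at degree 4.
Standard normalization: leading coefficient of H_n is 2^n, so a_4 = 2^4 = 16. Work downward with a_k = (k+1)(k+2) a_{k+2} / (2(k - n)):
  a_2 = (3)(4)(16) / (2(2 - 4)) = 192/(-4) = -48
  a_0 = (1)(2)(-48) / (2(0 - 4)) = -96/(-8) = 12
Hence H_4(x) = 16 x^4 - 48 x^2 + 12.

H_4(x); series = 16 x^4 - 48 x^2 + 12


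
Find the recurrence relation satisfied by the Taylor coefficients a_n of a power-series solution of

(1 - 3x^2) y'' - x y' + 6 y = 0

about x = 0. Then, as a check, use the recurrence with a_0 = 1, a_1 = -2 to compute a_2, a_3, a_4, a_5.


Substitute y = sum_n a_n x^n.
(1 - 3 x^2) y'' contributes (n+2)(n+1) a_{n+2} - 3 n(n-1) a_n at x^n.
-x y'(x) contributes -n a_n at x^n.
6 y(x) contributes 6 a_n at x^n.
Matching x^n: (n+2)(n+1) a_{n+2} + (-3 n(n-1) - n + 6) a_n = 0.
Thus a_{n+2} = (3 n(n-1) + n - 6) / ((n+1)(n+2)) * a_n.

Check with a_0 = 1, a_1 = -2 (apply the recurrence for n = 0, 1, 2, 3): a_0 = 1, a_1 = -2, a_2 = -3, a_3 = 5/3, a_4 = -1/2, a_5 = 5/4.

a_(n+2) = (3 n(n-1) + n - 6) / ((n+1)(n+2)) * a_n; check: a_0 = 1, a_1 = -2, a_2 = -3, a_3 = 5/3, a_4 = -1/2, a_5 = 5/4


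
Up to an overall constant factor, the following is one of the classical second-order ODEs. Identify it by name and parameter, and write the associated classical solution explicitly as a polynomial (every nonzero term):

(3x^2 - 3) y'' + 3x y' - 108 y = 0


All three coefficients share the factor -3; dividing through by -3 gives  (1 - x^2) y'' - x y' + 36 y = 0.
This matches the Chebyshev equation (1 - x^2) y'' - x y' + n^2 y = 0 (note the -x y' term, not -2x y') with n^2 = 36, so n = 6; the polynomial solution is T_6(x).
With y = sum_k a_k x^k, matching x^k gives (k+2)(k+1) a_{k+2} = (k^2 - n^2) a_k = (k - 6)(k + 6) a_k. The right side vanishes at k = 6, so the series with the parity of 6 terminates at degree 6.
Standard normalization: leading coefficient of T_n is 2^(n-1), so a_6 = 2^5 = 32. Work downward with a_k = (k+1)(k+2) a_{k+2} / ((k - 6)(k + 6)):
  a_4 = (5)(6)(32) / ((4 - 6)(4 + 6)) = 960/(-20) = -48
  a_2 = (3)(4)(-48) / ((2 - 6)(2 + 6)) = -576/(-32) = 18
  a_0 = (1)(2)(18) / ((0 - 6)(0 + 6)) = 36/(-36) = -1
Hence T_6(x) = 32 x^6 - 48 x^4 + 18 x^2 - 1.

T_6(x); series = 32 x^6 - 48 x^4 + 18 x^2 - 1


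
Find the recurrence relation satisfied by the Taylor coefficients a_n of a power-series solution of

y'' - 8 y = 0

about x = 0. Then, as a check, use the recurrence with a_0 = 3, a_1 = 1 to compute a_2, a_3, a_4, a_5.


Substitute y = sum_n a_n x^n into y'' + (const) y = 0.
y''(x) = sum_{n>=0} (n+2)(n+1) a_{n+2} x^n.
The ODE becomes sum_n [(n+2)(n+1) a_{n+2} - 8 a_n] x^n = 0.
Setting each coefficient to zero gives the recurrence:
  (n+2)(n+1) a_{n+2} - 8 a_n = 0,
  a_{n+2} = 8 / ((n+1)(n+2)) a_n.

Check with a_0 = 3, a_1 = 1 (apply the recurrence for n = 0, 1, 2, 3): a_0 = 3, a_1 = 1, a_2 = 12, a_3 = 4/3, a_4 = 8, a_5 = 8/15.

a_{n+2} = 8/((n+1)(n+2)) * a_n; check: a_0 = 3, a_1 = 1, a_2 = 12, a_3 = 4/3, a_4 = 8, a_5 = 8/15


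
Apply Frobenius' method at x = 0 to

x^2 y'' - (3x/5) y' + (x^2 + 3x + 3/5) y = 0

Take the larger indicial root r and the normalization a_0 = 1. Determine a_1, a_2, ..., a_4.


Write in Frobenius form y'' + (p(x)/x) y' + (q(x)/x^2) y = 0:
  p(x) = -3/5,  q(x) = x^2 + 3x + 3/5.
Indicial equation: r(r-1) + (-3/5) r + (3/5) = 0 -> roots r_1 = 1, r_2 = 3/5.
Take r = r_1 = 1. Let y(x) = x^r sum_{n>=0} a_n x^n with a_0 = 1.
Substitute y = x^r sum a_n x^n and match x^{r+n}. The recurrence is
  D(n) a_n + 3 a_{n-1} + 1 a_{n-2} = 0,  where D(n) = (r+n)(r+n-1) + (-3/5)(r+n) + (3/5).
  a_n = [-3 a_{n-1} - 1 a_{n-2}] / D(n).
Since the indicial polynomial factors as (r - r_1)(r - r_2), D(n) = (r_1 + n - r_1)(r_1 + n - r_2) = n(n + 2/5).
Evaluating step by step (a_0 = 1):
  n = 1: D(1) = 1(1 + 2/5) = 7/5; numerator = -3(1) = -3; a_1 = (-3)/(7/5) = -15/7
  n = 2: D(2) = 2(2 + 2/5) = 24/5; numerator = -3(-15/7) - 1(1) = 38/7; a_2 = (38/7)/(24/5) = 95/84
  n = 3: D(3) = 3(3 + 2/5) = 51/5; numerator = -3(95/84) - 1(-15/7) = -5/4; a_3 = (-5/4)/(51/5) = -25/204
  n = 4: D(4) = 4(4 + 2/5) = 88/5; numerator = -3(-25/204) - 1(95/84) = -545/714; a_4 = (-545/714)/(88/5) = -2725/62832

r = 1; a_0 = 1; a_1 = -15/7; a_2 = 95/84; a_3 = -25/204; a_4 = -2725/62832


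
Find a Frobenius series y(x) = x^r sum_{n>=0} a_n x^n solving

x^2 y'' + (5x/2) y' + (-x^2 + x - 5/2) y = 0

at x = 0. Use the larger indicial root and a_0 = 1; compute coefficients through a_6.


Write in Frobenius form y'' + (p(x)/x) y' + (q(x)/x^2) y = 0:
  p(x) = 5/2,  q(x) = -x^2 + x - 5/2.
Indicial equation: r(r-1) + (5/2) r + (-5/2) = 0 -> roots r_1 = 1, r_2 = -5/2.
Take r = r_1 = 1. Let y(x) = x^r sum_{n>=0} a_n x^n with a_0 = 1.
Substitute y = x^r sum a_n x^n and match x^{r+n}. The recurrence is
  D(n) a_n + 1 a_{n-1} - 1 a_{n-2} = 0,  where D(n) = (r+n)(r+n-1) + (5/2)(r+n) + (-5/2).
  a_n = [-1 a_{n-1} + 1 a_{n-2}] / D(n).
Since the indicial polynomial factors as (r - r_1)(r - r_2), D(n) = (r_1 + n - r_1)(r_1 + n - r_2) = n(n + 7/2).
Evaluating step by step (a_0 = 1):
  n = 1: D(1) = 1(1 + 7/2) = 9/2; numerator = -1(1) = -1; a_1 = (-1)/(9/2) = -2/9
  n = 2: D(2) = 2(2 + 7/2) = 11; numerator = -1(-2/9) + 1(1) = 11/9; a_2 = (11/9)/(11) = 1/9
  n = 3: D(3) = 3(3 + 7/2) = 39/2; numerator = -1(1/9) + 1(-2/9) = -1/3; a_3 = (-1/3)/(39/2) = -2/117
  n = 4: D(4) = 4(4 + 7/2) = 30; numerator = -1(-2/117) + 1(1/9) = 5/39; a_4 = (5/39)/(30) = 1/234
  n = 5: D(5) = 5(5 + 7/2) = 85/2; numerator = -1(1/234) + 1(-2/117) = -5/234; a_5 = (-5/234)/(85/2) = -1/1989
  n = 6: D(6) = 6(6 + 7/2) = 57; numerator = -1(-1/1989) + 1(1/234) = 19/3978; a_6 = (19/3978)/(57) = 1/11934

r = 1; a_0 = 1; a_1 = -2/9; a_2 = 1/9; a_3 = -2/117; a_4 = 1/234; a_5 = -1/1989; a_6 = 1/11934


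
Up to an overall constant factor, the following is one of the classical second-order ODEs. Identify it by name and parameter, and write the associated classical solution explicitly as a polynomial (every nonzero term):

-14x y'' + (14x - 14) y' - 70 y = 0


All three coefficients share the factor -14; dividing through by -14 gives  x y'' + (1 - x) y' + 5 y = 0.
This matches the Laguerre equation x y'' + (1 - x) y' + n y = 0 with n = 5; the polynomial solution is L_5(x).
With y = sum_k a_k x^k, matching x^k gives (k+1)k a_{k+1} + (k+1) a_{k+1} - k a_k + n a_k = 0, i.e. (k+1)^2 a_{k+1} = (k - n) a_k = (k - 5) a_k. The right side vanishes at k = 5, so the series terminates at degree 5.
Standard normalization L_n(0) = 1 gives a_0 = 1. Work upward with a_{k+1} = (k - 5) a_k / (k+1)^2:
  a_1 = (0 - 5)(1) / 1^2 = -5/1 = -5
  a_2 = (1 - 5)(-5) / 2^2 = 20/4 = 5
  a_3 = (2 - 5)(5) / 3^2 = -15/9 = -5/3
  a_4 = (3 - 5)(-5/3) / 4^2 = (10/3)/16 = 5/24
  a_5 = (4 - 5)(5/24) / 5^2 = (-5/24)/25 = -1/120
Hence L_5(x) = -x^5/120 + 5 x^4/24 - 5 x^3/3 + 5 x^2 - 5 x + 1.

L_5(x); series = -x^5/120 + 5 x^4/24 - 5 x^3/3 + 5 x^2 - 5 x + 1


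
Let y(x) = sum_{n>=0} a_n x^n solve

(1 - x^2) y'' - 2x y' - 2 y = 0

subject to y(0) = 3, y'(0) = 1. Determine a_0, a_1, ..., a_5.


Ansatz: y(x) = sum_{n>=0} a_n x^n, so y'(x) = sum_{n>=1} n a_n x^(n-1) and y''(x) = sum_{n>=2} n(n-1) a_n x^(n-2).
Substitute into P(x) y'' + Q(x) y' + R(x) y = 0 with P(x) = 1 - x^2, Q(x) = -2x, R(x) = -2, and match powers of x.
Initial conditions: a_0 = 3, a_1 = 1.
Setting the coefficient of each power of x to zero and solving order by order (substituting the coefficients already found):
  x^0: 2 a_2 - 2 a_0 = 0  ->  2 a_2 = 2 a_0 = 6  ->  a_2 = 3
  x^1: 6 a_3 - 4 a_1 = 0  ->  6 a_3 = 4 a_1 = 4  ->  a_3 = 2/3
  x^2: 12 a_4 - 8 a_2 = 0  ->  12 a_4 = 8 a_2 = 24  ->  a_4 = 2
  x^3: 20 a_5 - 14 a_3 = 0  ->  20 a_5 = 14 a_3 = 28/3  ->  a_5 = 7/15
Truncated series: y(x) = 3 + x + 3 x^2 + (2/3) x^3 + 2 x^4 + (7/15) x^5 + O(x^6).

a_0 = 3; a_1 = 1; a_2 = 3; a_3 = 2/3; a_4 = 2; a_5 = 7/15


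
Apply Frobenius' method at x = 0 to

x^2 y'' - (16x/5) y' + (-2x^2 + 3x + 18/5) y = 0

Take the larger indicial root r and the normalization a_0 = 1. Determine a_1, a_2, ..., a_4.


Write in Frobenius form y'' + (p(x)/x) y' + (q(x)/x^2) y = 0:
  p(x) = -16/5,  q(x) = -2x^2 + 3x + 18/5.
Indicial equation: r(r-1) + (-16/5) r + (18/5) = 0 -> roots r_1 = 3, r_2 = 6/5.
Take r = r_1 = 3. Let y(x) = x^r sum_{n>=0} a_n x^n with a_0 = 1.
Substitute y = x^r sum a_n x^n and match x^{r+n}. The recurrence is
  D(n) a_n + 3 a_{n-1} - 2 a_{n-2} = 0,  where D(n) = (r+n)(r+n-1) + (-16/5)(r+n) + (18/5).
  a_n = [-3 a_{n-1} + 2 a_{n-2}] / D(n).
Since the indicial polynomial factors as (r - r_1)(r - r_2), D(n) = (r_1 + n - r_1)(r_1 + n - r_2) = n(n + 9/5).
Evaluating step by step (a_0 = 1):
  n = 1: D(1) = 1(1 + 9/5) = 14/5; numerator = -3(1) = -3; a_1 = (-3)/(14/5) = -15/14
  n = 2: D(2) = 2(2 + 9/5) = 38/5; numerator = -3(-15/14) + 2(1) = 73/14; a_2 = (73/14)/(38/5) = 365/532
  n = 3: D(3) = 3(3 + 9/5) = 72/5; numerator = -3(365/532) + 2(-15/14) = -2235/532; a_3 = (-2235/532)/(72/5) = -3725/12768
  n = 4: D(4) = 4(4 + 9/5) = 116/5; numerator = -3(-3725/12768) + 2(365/532) = 9565/4256; a_4 = (9565/4256)/(116/5) = 47825/493696

r = 3; a_0 = 1; a_1 = -15/14; a_2 = 365/532; a_3 = -3725/12768; a_4 = 47825/493696


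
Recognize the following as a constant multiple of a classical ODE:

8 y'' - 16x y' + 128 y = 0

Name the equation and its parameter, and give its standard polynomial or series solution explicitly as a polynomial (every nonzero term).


All three coefficients share the factor 8; dividing through by 8 gives  y'' - 2x y' + 16 y = 0.
This matches the Hermite equation y'' - 2x y' + 2n y = 0 with 2n = 16, so n = 8; the polynomial solution is H_8(x).
With y = sum_k a_k x^k, matching x^k gives (k+2)(k+1) a_{k+2} = 2(k - n) a_k = 2(k - 8) a_k. The right side vanishes at k = 8, so the series with the parity of 8 terminates at degree 8.
Standard normalization: leading coefficient of H_n is 2^n, so a_8 = 2^8 = 256. Work downward with a_k = (k+1)(k+2) a_{k+2} / (2(k - n)):
  a_6 = (7)(8)(256) / (2(6 - 8)) = 14336/(-4) = -3584
  a_4 = (5)(6)(-3584) / (2(4 - 8)) = -107520/(-8) = 13440
  a_2 = (3)(4)(13440) / (2(2 - 8)) = 161280/(-12) = -13440
  a_0 = (1)(2)(-13440) / (2(0 - 8)) = -26880/(-16) = 1680
Hence H_8(x) = 256 x^8 - 3584 x^6 + 13440 x^4 - 13440 x^2 + 1680.

H_8(x); series = 256 x^8 - 3584 x^6 + 13440 x^4 - 13440 x^2 + 1680


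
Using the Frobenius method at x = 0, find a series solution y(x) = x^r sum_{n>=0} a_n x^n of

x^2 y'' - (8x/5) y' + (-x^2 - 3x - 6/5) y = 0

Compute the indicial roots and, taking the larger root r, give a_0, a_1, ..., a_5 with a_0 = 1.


Write in Frobenius form y'' + (p(x)/x) y' + (q(x)/x^2) y = 0:
  p(x) = -8/5,  q(x) = -x^2 - 3x - 6/5.
Indicial equation: r(r-1) + (-8/5) r + (-6/5) = 0 -> roots r_1 = 3, r_2 = -2/5.
Take r = r_1 = 3. Let y(x) = x^r sum_{n>=0} a_n x^n with a_0 = 1.
Substitute y = x^r sum a_n x^n and match x^{r+n}. The recurrence is
  D(n) a_n - 3 a_{n-1} - 1 a_{n-2} = 0,  where D(n) = (r+n)(r+n-1) + (-8/5)(r+n) + (-6/5).
  a_n = [3 a_{n-1} + 1 a_{n-2}] / D(n).
Since the indicial polynomial factors as (r - r_1)(r - r_2), D(n) = (r_1 + n - r_1)(r_1 + n - r_2) = n(n + 17/5).
Evaluating step by step (a_0 = 1):
  n = 1: D(1) = 1(1 + 17/5) = 22/5; numerator = 3(1) = 3; a_1 = (3)/(22/5) = 15/22
  n = 2: D(2) = 2(2 + 17/5) = 54/5; numerator = 3(15/22) + 1(1) = 67/22; a_2 = (67/22)/(54/5) = 335/1188
  n = 3: D(3) = 3(3 + 17/5) = 96/5; numerator = 3(335/1188) + 1(15/22) = 55/36; a_3 = (55/36)/(96/5) = 275/3456
  n = 4: D(4) = 4(4 + 17/5) = 148/5; numerator = 3(275/3456) + 1(335/1188) = 19795/38016; a_4 = (19795/38016)/(148/5) = 2675/152064
  n = 5: D(5) = 5(5 + 17/5) = 42; numerator = 3(2675/152064) + 1(275/3456) = 20125/152064; a_5 = (20125/152064)/(42) = 2875/912384

r = 3; a_0 = 1; a_1 = 15/22; a_2 = 335/1188; a_3 = 275/3456; a_4 = 2675/152064; a_5 = 2875/912384


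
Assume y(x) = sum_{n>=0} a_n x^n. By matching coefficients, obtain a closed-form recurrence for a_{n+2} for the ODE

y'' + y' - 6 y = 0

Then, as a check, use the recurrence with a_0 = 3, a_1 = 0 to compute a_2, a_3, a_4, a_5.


Substitute y = sum_n a_n x^n.
y''(x) has coefficient (n+2)(n+1) a_{n+2} at x^n;
y'(x) has coefficient (n+1) a_{n+1} at x^n;
-6 y(x) has coefficient -6 a_n at x^n.
Matching x^n: (n+2)(n+1) a_{n+2} + (n+1) a_{n+1} - 6 a_n = 0.
Thus a_{n+2} = [-(n+1) a_{n+1} + 6 a_n] / ((n+1)(n+2)).

Check with a_0 = 3, a_1 = 0 (apply the recurrence for n = 0, 1, 2, 3): a_0 = 3, a_1 = 0, a_2 = 9, a_3 = -3, a_4 = 21/4, a_5 = -39/20.

a_(n+2) = [-(n+1) a_(n+1) + 6 a_n] / ((n+1)(n+2)); check: a_0 = 3, a_1 = 0, a_2 = 9, a_3 = -3, a_4 = 21/4, a_5 = -39/20


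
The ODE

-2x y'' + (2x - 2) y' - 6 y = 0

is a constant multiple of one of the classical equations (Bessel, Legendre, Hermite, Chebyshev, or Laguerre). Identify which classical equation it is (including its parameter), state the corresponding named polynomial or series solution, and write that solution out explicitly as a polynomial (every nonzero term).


All three coefficients share the factor -2; dividing through by -2 gives  x y'' + (1 - x) y' + 3 y = 0.
This matches the Laguerre equation x y'' + (1 - x) y' + n y = 0 with n = 3; the polynomial solution is L_3(x).
With y = sum_k a_k x^k, matching x^k gives (k+1)k a_{k+1} + (k+1) a_{k+1} - k a_k + n a_k = 0, i.e. (k+1)^2 a_{k+1} = (k - n) a_k = (k - 3) a_k. The right side vanishes at k = 3, so the series terminates at degree 3.
Standard normalization L_n(0) = 1 gives a_0 = 1. Work upward with a_{k+1} = (k - 3) a_k / (k+1)^2:
  a_1 = (0 - 3)(1) / 1^2 = -3/1 = -3
  a_2 = (1 - 3)(-3) / 2^2 = 6/4 = 3/2
  a_3 = (2 - 3)(3/2) / 3^2 = (-3/2)/9 = -1/6
Hence L_3(x) = -x^3/6 + 3 x^2/2 - 3 x + 1.

L_3(x); series = -x^3/6 + 3 x^2/2 - 3 x + 1


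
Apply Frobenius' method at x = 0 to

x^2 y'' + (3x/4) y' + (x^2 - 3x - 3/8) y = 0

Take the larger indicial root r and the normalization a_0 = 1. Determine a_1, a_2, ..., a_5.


Write in Frobenius form y'' + (p(x)/x) y' + (q(x)/x^2) y = 0:
  p(x) = 3/4,  q(x) = x^2 - 3x - 3/8.
Indicial equation: r(r-1) + (3/4) r + (-3/8) = 0 -> roots r_1 = 3/4, r_2 = -1/2.
Take r = r_1 = 3/4. Let y(x) = x^r sum_{n>=0} a_n x^n with a_0 = 1.
Substitute y = x^r sum a_n x^n and match x^{r+n}. The recurrence is
  D(n) a_n - 3 a_{n-1} + 1 a_{n-2} = 0,  where D(n) = (r+n)(r+n-1) + (3/4)(r+n) + (-3/8).
  a_n = [3 a_{n-1} - 1 a_{n-2}] / D(n).
Since the indicial polynomial factors as (r - r_1)(r - r_2), D(n) = (r_1 + n - r_1)(r_1 + n - r_2) = n(n + 5/4).
Evaluating step by step (a_0 = 1):
  n = 1: D(1) = 1(1 + 5/4) = 9/4; numerator = 3(1) = 3; a_1 = (3)/(9/4) = 4/3
  n = 2: D(2) = 2(2 + 5/4) = 13/2; numerator = 3(4/3) - 1(1) = 3; a_2 = (3)/(13/2) = 6/13
  n = 3: D(3) = 3(3 + 5/4) = 51/4; numerator = 3(6/13) - 1(4/3) = 2/39; a_3 = (2/39)/(51/4) = 8/1989
  n = 4: D(4) = 4(4 + 5/4) = 21; numerator = 3(8/1989) - 1(6/13) = -298/663; a_4 = (-298/663)/(21) = -298/13923
  n = 5: D(5) = 5(5 + 5/4) = 125/4; numerator = 3(-298/13923) - 1(8/1989) = -950/13923; a_5 = (-950/13923)/(125/4) = -152/69615

r = 3/4; a_0 = 1; a_1 = 4/3; a_2 = 6/13; a_3 = 8/1989; a_4 = -298/13923; a_5 = -152/69615


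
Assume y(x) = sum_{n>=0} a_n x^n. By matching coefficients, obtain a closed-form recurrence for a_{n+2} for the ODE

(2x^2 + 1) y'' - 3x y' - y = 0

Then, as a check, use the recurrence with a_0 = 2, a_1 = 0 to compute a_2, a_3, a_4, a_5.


Substitute y = sum_n a_n x^n.
(1 + 2 x^2) y'' contributes (n+2)(n+1) a_{n+2} + 2 n(n-1) a_n at x^n.
-3 x y'(x) contributes -3 n a_n at x^n.
-y(x) contributes -1 a_n at x^n.
Matching x^n: (n+2)(n+1) a_{n+2} + (2 n(n-1) - 3 n - 1) a_n = 0.
Thus a_{n+2} = (-2 n(n-1) + 3 n + 1) / ((n+1)(n+2)) * a_n.

Check with a_0 = 2, a_1 = 0 (apply the recurrence for n = 0, 1, 2, 3): a_0 = 2, a_1 = 0, a_2 = 1, a_3 = 0, a_4 = 1/4, a_5 = 0.

a_(n+2) = (-2 n(n-1) + 3 n + 1) / ((n+1)(n+2)) * a_n; check: a_0 = 2, a_1 = 0, a_2 = 1, a_3 = 0, a_4 = 1/4, a_5 = 0


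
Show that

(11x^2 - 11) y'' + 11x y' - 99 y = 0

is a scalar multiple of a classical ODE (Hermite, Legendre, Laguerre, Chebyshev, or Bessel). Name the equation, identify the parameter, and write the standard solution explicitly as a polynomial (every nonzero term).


All three coefficients share the factor -11; dividing through by -11 gives  (1 - x^2) y'' - x y' + 9 y = 0.
This matches the Chebyshev equation (1 - x^2) y'' - x y' + n^2 y = 0 (note the -x y' term, not -2x y') with n^2 = 9, so n = 3; the polynomial solution is T_3(x).
With y = sum_k a_k x^k, matching x^k gives (k+2)(k+1) a_{k+2} = (k^2 - n^2) a_k = (k - 3)(k + 3) a_k. The right side vanishes at k = 3, so the series with the parity of 3 terminates at degree 3.
Standard normalization: leading coefficient of T_n is 2^(n-1), so a_3 = 2^2 = 4. Work downward with a_k = (k+1)(k+2) a_{k+2} / ((k - 3)(k + 3)):
  a_1 = (2)(3)(4) / ((1 - 3)(1 + 3)) = 24/(-8) = -3
Hence T_3(x) = 4 x^3 - 3 x.

T_3(x); series = 4 x^3 - 3 x


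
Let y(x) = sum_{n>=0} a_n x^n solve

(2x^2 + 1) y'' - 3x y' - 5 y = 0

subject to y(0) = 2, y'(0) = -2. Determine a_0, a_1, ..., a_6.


Ansatz: y(x) = sum_{n>=0} a_n x^n, so y'(x) = sum_{n>=1} n a_n x^(n-1) and y''(x) = sum_{n>=2} n(n-1) a_n x^(n-2).
Substitute into P(x) y'' + Q(x) y' + R(x) y = 0 with P(x) = 2x^2 + 1, Q(x) = -3x, R(x) = -5, and match powers of x.
Initial conditions: a_0 = 2, a_1 = -2.
Setting the coefficient of each power of x to zero and solving order by order (substituting the coefficients already found):
  x^0: 2 a_2 - 5 a_0 = 0  ->  2 a_2 = 5 a_0 = 10  ->  a_2 = 5
  x^1: 6 a_3 - 8 a_1 = 0  ->  6 a_3 = 8 a_1 = -16  ->  a_3 = -8/3
  x^2: 12 a_4 - 7 a_2 = 0  ->  12 a_4 = 7 a_2 = 35  ->  a_4 = 35/12
  x^3: 20 a_5 - 2 a_3 = 0  ->  20 a_5 = 2 a_3 = -16/3  ->  a_5 = -4/15
  x^4: 30 a_6 + 7 a_4 = 0  ->  30 a_6 = -7 a_4 = -245/12  ->  a_6 = -49/72
Truncated series: y(x) = 2 - 2 x + 5 x^2 - (8/3) x^3 + (35/12) x^4 - (4/15) x^5 - (49/72) x^6 + O(x^7).

a_0 = 2; a_1 = -2; a_2 = 5; a_3 = -8/3; a_4 = 35/12; a_5 = -4/15; a_6 = -49/72


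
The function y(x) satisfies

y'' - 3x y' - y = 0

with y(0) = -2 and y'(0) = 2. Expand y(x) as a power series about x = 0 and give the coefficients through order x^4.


Ansatz: y(x) = sum_{n>=0} a_n x^n, so y'(x) = sum_{n>=1} n a_n x^(n-1) and y''(x) = sum_{n>=2} n(n-1) a_n x^(n-2).
Substitute into P(x) y'' + Q(x) y' + R(x) y = 0 with P(x) = 1, Q(x) = -3x, R(x) = -1, and match powers of x.
Initial conditions: a_0 = -2, a_1 = 2.
Setting the coefficient of each power of x to zero and solving order by order (substituting the coefficients already found):
  x^0: 2 a_2 - a_0 = 0  ->  2 a_2 = a_0 = -2  ->  a_2 = -1
  x^1: 6 a_3 - 4 a_1 = 0  ->  6 a_3 = 4 a_1 = 8  ->  a_3 = 4/3
  x^2: 12 a_4 - 7 a_2 = 0  ->  12 a_4 = 7 a_2 = -7  ->  a_4 = -7/12
Truncated series: y(x) = -2 + 2 x - x^2 + (4/3) x^3 - (7/12) x^4 + O(x^5).

a_0 = -2; a_1 = 2; a_2 = -1; a_3 = 4/3; a_4 = -7/12


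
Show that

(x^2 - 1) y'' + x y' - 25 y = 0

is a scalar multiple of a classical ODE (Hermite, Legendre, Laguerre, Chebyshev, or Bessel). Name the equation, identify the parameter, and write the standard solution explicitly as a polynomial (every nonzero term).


All three coefficients share the factor -1; dividing through by -1 gives  (1 - x^2) y'' - x y' + 25 y = 0.
This matches the Chebyshev equation (1 - x^2) y'' - x y' + n^2 y = 0 (note the -x y' term, not -2x y') with n^2 = 25, so n = 5; the polynomial solution is T_5(x).
With y = sum_k a_k x^k, matching x^k gives (k+2)(k+1) a_{k+2} = (k^2 - n^2) a_k = (k - 5)(k + 5) a_k. The right side vanishes at k = 5, so the series with the parity of 5 terminates at degree 5.
Standard normalization: leading coefficient of T_n is 2^(n-1), so a_5 = 2^4 = 16. Work downward with a_k = (k+1)(k+2) a_{k+2} / ((k - 5)(k + 5)):
  a_3 = (4)(5)(16) / ((3 - 5)(3 + 5)) = 320/(-16) = -20
  a_1 = (2)(3)(-20) / ((1 - 5)(1 + 5)) = -120/(-24) = 5
Hence T_5(x) = 16 x^5 - 20 x^3 + 5 x.

T_5(x); series = 16 x^5 - 20 x^3 + 5 x


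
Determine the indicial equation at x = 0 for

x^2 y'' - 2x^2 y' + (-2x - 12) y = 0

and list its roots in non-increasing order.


Divide by x^2 to reach normal form y'' + P_1(x) y' + P_2(x) y = 0 with P_1(x) = -2 and P_2(x) = -2/x - 12/x^2.
x = 0 is a singular point because the y-coefficient -2/x - 12/x^2 has a pole at x = 0.
It is a regular singular point because x P_1(x) = p(x) = -2x and x^2 P_2(x) = q(x) = -2x - 12 are polynomials, hence analytic at x = 0.
p(0) = 0,  q(0) = -12.
Indicial equation: r(r-1) + p(0) r + q(0) = 0, i.e. r^2 + (p(0) - 1) r + q(0) = 0, i.e. r^2 - 1 r - 12 = 0.
Discriminant: (-1)^2 - 4(-12) = 49, so r = (1 ± 7)/2.
Solving: r_1 = 4, r_2 = -3.

indicial: r^2 - 1 r - 12 = 0; roots r_1 = 4, r_2 = -3


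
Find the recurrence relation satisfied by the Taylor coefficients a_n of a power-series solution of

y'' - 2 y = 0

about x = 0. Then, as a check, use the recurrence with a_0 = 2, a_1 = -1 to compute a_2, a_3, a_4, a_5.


Substitute y = sum_n a_n x^n into y'' + (const) y = 0.
y''(x) = sum_{n>=0} (n+2)(n+1) a_{n+2} x^n.
The ODE becomes sum_n [(n+2)(n+1) a_{n+2} - 2 a_n] x^n = 0.
Setting each coefficient to zero gives the recurrence:
  (n+2)(n+1) a_{n+2} - 2 a_n = 0,
  a_{n+2} = 2 / ((n+1)(n+2)) a_n.

Check with a_0 = 2, a_1 = -1 (apply the recurrence for n = 0, 1, 2, 3): a_0 = 2, a_1 = -1, a_2 = 2, a_3 = -1/3, a_4 = 1/3, a_5 = -1/30.

a_{n+2} = 2/((n+1)(n+2)) * a_n; check: a_0 = 2, a_1 = -1, a_2 = 2, a_3 = -1/3, a_4 = 1/3, a_5 = -1/30


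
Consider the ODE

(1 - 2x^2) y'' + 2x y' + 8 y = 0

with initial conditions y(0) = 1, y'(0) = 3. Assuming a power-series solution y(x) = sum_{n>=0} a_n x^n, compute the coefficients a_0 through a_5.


Ansatz: y(x) = sum_{n>=0} a_n x^n, so y'(x) = sum_{n>=1} n a_n x^(n-1) and y''(x) = sum_{n>=2} n(n-1) a_n x^(n-2).
Substitute into P(x) y'' + Q(x) y' + R(x) y = 0 with P(x) = 1 - 2x^2, Q(x) = 2x, R(x) = 8, and match powers of x.
Initial conditions: a_0 = 1, a_1 = 3.
Setting the coefficient of each power of x to zero and solving order by order (substituting the coefficients already found):
  x^0: 2 a_2 + 8 a_0 = 0  ->  2 a_2 = -8 a_0 = -8  ->  a_2 = -4
  x^1: 6 a_3 + 10 a_1 = 0  ->  6 a_3 = -10 a_1 = -30  ->  a_3 = -5
  x^2: 12 a_4 + 8 a_2 = 0  ->  12 a_4 = -8 a_2 = 32  ->  a_4 = 8/3
  x^3: 20 a_5 + 2 a_3 = 0  ->  20 a_5 = -2 a_3 = 10  ->  a_5 = 1/2
Truncated series: y(x) = 1 + 3 x - 4 x^2 - 5 x^3 + (8/3) x^4 + (1/2) x^5 + O(x^6).

a_0 = 1; a_1 = 3; a_2 = -4; a_3 = -5; a_4 = 8/3; a_5 = 1/2


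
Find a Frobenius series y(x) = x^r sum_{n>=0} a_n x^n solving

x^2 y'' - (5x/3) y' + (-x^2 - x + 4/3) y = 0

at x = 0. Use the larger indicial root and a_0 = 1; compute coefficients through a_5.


Write in Frobenius form y'' + (p(x)/x) y' + (q(x)/x^2) y = 0:
  p(x) = -5/3,  q(x) = -x^2 - x + 4/3.
Indicial equation: r(r-1) + (-5/3) r + (4/3) = 0 -> roots r_1 = 2, r_2 = 2/3.
Take r = r_1 = 2. Let y(x) = x^r sum_{n>=0} a_n x^n with a_0 = 1.
Substitute y = x^r sum a_n x^n and match x^{r+n}. The recurrence is
  D(n) a_n - 1 a_{n-1} - 1 a_{n-2} = 0,  where D(n) = (r+n)(r+n-1) + (-5/3)(r+n) + (4/3).
  a_n = [1 a_{n-1} + 1 a_{n-2}] / D(n).
Since the indicial polynomial factors as (r - r_1)(r - r_2), D(n) = (r_1 + n - r_1)(r_1 + n - r_2) = n(n + 4/3).
Evaluating step by step (a_0 = 1):
  n = 1: D(1) = 1(1 + 4/3) = 7/3; numerator = 1(1) = 1; a_1 = (1)/(7/3) = 3/7
  n = 2: D(2) = 2(2 + 4/3) = 20/3; numerator = 1(3/7) + 1(1) = 10/7; a_2 = (10/7)/(20/3) = 3/14
  n = 3: D(3) = 3(3 + 4/3) = 13; numerator = 1(3/14) + 1(3/7) = 9/14; a_3 = (9/14)/(13) = 9/182
  n = 4: D(4) = 4(4 + 4/3) = 64/3; numerator = 1(9/182) + 1(3/14) = 24/91; a_4 = (24/91)/(64/3) = 9/728
  n = 5: D(5) = 5(5 + 4/3) = 95/3; numerator = 1(9/728) + 1(9/182) = 45/728; a_5 = (45/728)/(95/3) = 27/13832

r = 2; a_0 = 1; a_1 = 3/7; a_2 = 3/14; a_3 = 9/182; a_4 = 9/728; a_5 = 27/13832


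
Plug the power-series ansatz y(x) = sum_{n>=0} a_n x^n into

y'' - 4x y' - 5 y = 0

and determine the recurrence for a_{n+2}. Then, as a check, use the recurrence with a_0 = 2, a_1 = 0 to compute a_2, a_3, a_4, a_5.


Substitute y = sum_n a_n x^n.
y''(x) has coefficient (n+2)(n+1) a_{n+2} at x^n;
-4 x y'(x) has coefficient -4 n a_n at x^n (shift);
-5 y(x) has coefficient -5 a_n at x^n.
Matching x^n: (n+2)(n+1) a_{n+2} + (-4n - 5) a_n = 0.
Thus a_{n+2} = (4n + 5) / ((n+1)(n+2)) * a_n.

Check with a_0 = 2, a_1 = 0 (apply the recurrence for n = 0, 1, 2, 3): a_0 = 2, a_1 = 0, a_2 = 5, a_3 = 0, a_4 = 65/12, a_5 = 0.

a_(n+2) = (4n + 5) / ((n+1)(n+2)) * a_n; check: a_0 = 2, a_1 = 0, a_2 = 5, a_3 = 0, a_4 = 65/12, a_5 = 0


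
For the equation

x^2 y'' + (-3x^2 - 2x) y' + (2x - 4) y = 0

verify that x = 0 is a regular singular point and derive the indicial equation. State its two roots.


Divide by x^2 to reach normal form y'' + P_1(x) y' + P_2(x) y = 0 with P_1(x) = -3 - 2/x and P_2(x) = 2/x - 4/x^2.
x = 0 is a singular point because the y'-coefficient -3 - 2/x has a pole at x = 0 and the y-coefficient 2/x - 4/x^2 has a pole at x = 0.
It is a regular singular point because x P_1(x) = p(x) = -3x - 2 and x^2 P_2(x) = q(x) = 2x - 4 are polynomials, hence analytic at x = 0.
p(0) = -2,  q(0) = -4.
Indicial equation: r(r-1) + p(0) r + q(0) = 0, i.e. r^2 + (p(0) - 1) r + q(0) = 0, i.e. r^2 - 3 r - 4 = 0.
Discriminant: (-3)^2 - 4(-4) = 25, so r = (3 ± 5)/2.
Solving: r_1 = 4, r_2 = -1.

indicial: r^2 - 3 r - 4 = 0; roots r_1 = 4, r_2 = -1


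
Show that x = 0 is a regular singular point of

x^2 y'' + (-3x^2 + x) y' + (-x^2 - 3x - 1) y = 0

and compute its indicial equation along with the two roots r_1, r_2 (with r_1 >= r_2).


Divide by x^2 to reach normal form y'' + P_1(x) y' + P_2(x) y = 0 with P_1(x) = -3 + 1/x and P_2(x) = -1 - 3/x - 1/x^2.
x = 0 is a singular point because the y'-coefficient -3 + 1/x has a pole at x = 0 and the y-coefficient -1 - 3/x - 1/x^2 has a pole at x = 0.
It is a regular singular point because x P_1(x) = p(x) = 1 - 3x and x^2 P_2(x) = q(x) = -x^2 - 3x - 1 are polynomials, hence analytic at x = 0.
p(0) = 1,  q(0) = -1.
Indicial equation: r(r-1) + p(0) r + q(0) = 0, i.e. r^2 + (p(0) - 1) r + q(0) = 0, i.e. r^2 - 1 = 0.
Discriminant: (0)^2 - 4(-1) = 4, so r = (0 ± 2)/2.
Solving: r_1 = 1, r_2 = -1.

indicial: r^2 - 1 = 0; roots r_1 = 1, r_2 = -1


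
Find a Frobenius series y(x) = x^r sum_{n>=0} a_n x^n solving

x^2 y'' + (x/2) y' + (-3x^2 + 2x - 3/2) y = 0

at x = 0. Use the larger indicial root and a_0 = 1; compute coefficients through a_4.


Write in Frobenius form y'' + (p(x)/x) y' + (q(x)/x^2) y = 0:
  p(x) = 1/2,  q(x) = -3x^2 + 2x - 3/2.
Indicial equation: r(r-1) + (1/2) r + (-3/2) = 0 -> roots r_1 = 3/2, r_2 = -1.
Take r = r_1 = 3/2. Let y(x) = x^r sum_{n>=0} a_n x^n with a_0 = 1.
Substitute y = x^r sum a_n x^n and match x^{r+n}. The recurrence is
  D(n) a_n + 2 a_{n-1} - 3 a_{n-2} = 0,  where D(n) = (r+n)(r+n-1) + (1/2)(r+n) + (-3/2).
  a_n = [-2 a_{n-1} + 3 a_{n-2}] / D(n).
Since the indicial polynomial factors as (r - r_1)(r - r_2), D(n) = (r_1 + n - r_1)(r_1 + n - r_2) = n(n + 5/2).
Evaluating step by step (a_0 = 1):
  n = 1: D(1) = 1(1 + 5/2) = 7/2; numerator = -2(1) = -2; a_1 = (-2)/(7/2) = -4/7
  n = 2: D(2) = 2(2 + 5/2) = 9; numerator = -2(-4/7) + 3(1) = 29/7; a_2 = (29/7)/(9) = 29/63
  n = 3: D(3) = 3(3 + 5/2) = 33/2; numerator = -2(29/63) + 3(-4/7) = -166/63; a_3 = (-166/63)/(33/2) = -332/2079
  n = 4: D(4) = 4(4 + 5/2) = 26; numerator = -2(-332/2079) + 3(29/63) = 505/297; a_4 = (505/297)/(26) = 505/7722

r = 3/2; a_0 = 1; a_1 = -4/7; a_2 = 29/63; a_3 = -332/2079; a_4 = 505/7722


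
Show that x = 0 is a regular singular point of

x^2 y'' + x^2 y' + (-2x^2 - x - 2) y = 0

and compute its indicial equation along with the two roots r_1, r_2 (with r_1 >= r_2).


Divide by x^2 to reach normal form y'' + P_1(x) y' + P_2(x) y = 0 with P_1(x) = 1 and P_2(x) = -2 - 1/x - 2/x^2.
x = 0 is a singular point because the y-coefficient -2 - 1/x - 2/x^2 has a pole at x = 0.
It is a regular singular point because x P_1(x) = p(x) = x and x^2 P_2(x) = q(x) = -2x^2 - x - 2 are polynomials, hence analytic at x = 0.
p(0) = 0,  q(0) = -2.
Indicial equation: r(r-1) + p(0) r + q(0) = 0, i.e. r^2 + (p(0) - 1) r + q(0) = 0, i.e. r^2 - 1 r - 2 = 0.
Discriminant: (-1)^2 - 4(-2) = 9, so r = (1 ± 3)/2.
Solving: r_1 = 2, r_2 = -1.

indicial: r^2 - 1 r - 2 = 0; roots r_1 = 2, r_2 = -1


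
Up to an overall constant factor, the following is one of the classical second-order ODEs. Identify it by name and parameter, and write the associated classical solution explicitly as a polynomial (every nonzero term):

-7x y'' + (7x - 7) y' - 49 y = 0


All three coefficients share the factor -7; dividing through by -7 gives  x y'' + (1 - x) y' + 7 y = 0.
This matches the Laguerre equation x y'' + (1 - x) y' + n y = 0 with n = 7; the polynomial solution is L_7(x).
With y = sum_k a_k x^k, matching x^k gives (k+1)k a_{k+1} + (k+1) a_{k+1} - k a_k + n a_k = 0, i.e. (k+1)^2 a_{k+1} = (k - n) a_k = (k - 7) a_k. The right side vanishes at k = 7, so the series terminates at degree 7.
Standard normalization L_n(0) = 1 gives a_0 = 1. Work upward with a_{k+1} = (k - 7) a_k / (k+1)^2:
  a_1 = (0 - 7)(1) / 1^2 = -7/1 = -7
  a_2 = (1 - 7)(-7) / 2^2 = 42/4 = 21/2
  a_3 = (2 - 7)(21/2) / 3^2 = (-105/2)/9 = -35/6
  a_4 = (3 - 7)(-35/6) / 4^2 = (70/3)/16 = 35/24
  a_5 = (4 - 7)(35/24) / 5^2 = (-35/8)/25 = -7/40
  a_6 = (5 - 7)(-7/40) / 6^2 = (7/20)/36 = 7/720
  a_7 = (6 - 7)(7/720) / 7^2 = (-7/720)/49 = -1/5040
Hence L_7(x) = -x^7/5040 + 7 x^6/720 - 7 x^5/40 + 35 x^4/24 - 35 x^3/6 + 21 x^2/2 - 7 x + 1.

L_7(x); series = -x^7/5040 + 7 x^6/720 - 7 x^5/40 + 35 x^4/24 - 35 x^3/6 + 21 x^2/2 - 7 x + 1
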